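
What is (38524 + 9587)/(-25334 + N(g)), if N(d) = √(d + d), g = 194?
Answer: -2571401/1354032 - 203*√97/1354032 ≈ -1.9005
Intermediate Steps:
N(d) = √2*√d (N(d) = √(2*d) = √2*√d)
(38524 + 9587)/(-25334 + N(g)) = (38524 + 9587)/(-25334 + √2*√194) = 48111/(-25334 + 2*√97)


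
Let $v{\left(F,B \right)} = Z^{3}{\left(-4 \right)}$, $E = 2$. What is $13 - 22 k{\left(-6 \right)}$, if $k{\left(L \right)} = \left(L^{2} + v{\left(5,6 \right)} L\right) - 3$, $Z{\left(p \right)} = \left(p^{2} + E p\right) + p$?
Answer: $7735$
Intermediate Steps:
$Z{\left(p \right)} = p^{2} + 3 p$ ($Z{\left(p \right)} = \left(p^{2} + 2 p\right) + p = p^{2} + 3 p$)
$v{\left(F,B \right)} = 64$ ($v{\left(F,B \right)} = \left(- 4 \left(3 - 4\right)\right)^{3} = \left(\left(-4\right) \left(-1\right)\right)^{3} = 4^{3} = 64$)
$k{\left(L \right)} = -3 + L^{2} + 64 L$ ($k{\left(L \right)} = \left(L^{2} + 64 L\right) - 3 = -3 + L^{2} + 64 L$)
$13 - 22 k{\left(-6 \right)} = 13 - 22 \left(-3 + \left(-6\right)^{2} + 64 \left(-6\right)\right) = 13 - 22 \left(-3 + 36 - 384\right) = 13 - -7722 = 13 + 7722 = 7735$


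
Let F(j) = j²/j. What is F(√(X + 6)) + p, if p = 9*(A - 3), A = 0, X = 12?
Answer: -27 + 3*√2 ≈ -22.757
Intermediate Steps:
F(j) = j
p = -27 (p = 9*(0 - 3) = 9*(-3) = -27)
F(√(X + 6)) + p = √(12 + 6) - 27 = √18 - 27 = 3*√2 - 27 = -27 + 3*√2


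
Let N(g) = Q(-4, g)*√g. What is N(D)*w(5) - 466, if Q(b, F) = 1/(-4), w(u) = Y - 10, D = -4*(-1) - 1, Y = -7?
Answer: -466 + 17*√3/4 ≈ -458.64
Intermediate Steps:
D = 3 (D = 4 - 1 = 3)
w(u) = -17 (w(u) = -7 - 10 = -17)
Q(b, F) = -¼
N(g) = -√g/4
N(D)*w(5) - 466 = -√3/4*(-17) - 466 = 17*√3/4 - 466 = -466 + 17*√3/4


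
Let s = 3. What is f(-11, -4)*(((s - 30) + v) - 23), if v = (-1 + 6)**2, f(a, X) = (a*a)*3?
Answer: -9075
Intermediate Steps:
f(a, X) = 3*a**2 (f(a, X) = a**2*3 = 3*a**2)
v = 25 (v = 5**2 = 25)
f(-11, -4)*(((s - 30) + v) - 23) = (3*(-11)**2)*(((3 - 30) + 25) - 23) = (3*121)*((-27 + 25) - 23) = 363*(-2 - 23) = 363*(-25) = -9075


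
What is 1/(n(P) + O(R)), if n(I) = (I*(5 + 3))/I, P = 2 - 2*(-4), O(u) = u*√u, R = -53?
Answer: 8/148941 + 53*I*√53/148941 ≈ 5.3713e-5 + 0.0025906*I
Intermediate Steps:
O(u) = u^(3/2)
P = 10 (P = 2 + 8 = 10)
n(I) = 8 (n(I) = (I*8)/I = (8*I)/I = 8)
1/(n(P) + O(R)) = 1/(8 + (-53)^(3/2)) = 1/(8 - 53*I*√53)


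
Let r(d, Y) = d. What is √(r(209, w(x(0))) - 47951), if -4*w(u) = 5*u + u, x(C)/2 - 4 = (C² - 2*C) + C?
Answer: I*√47742 ≈ 218.5*I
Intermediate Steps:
x(C) = 8 - 2*C + 2*C² (x(C) = 8 + 2*((C² - 2*C) + C) = 8 + 2*(C² - C) = 8 + (-2*C + 2*C²) = 8 - 2*C + 2*C²)
w(u) = -3*u/2 (w(u) = -(5*u + u)/4 = -3*u/2)
√(r(209, w(x(0))) - 47951) = √(209 - 47951) = √(-47742) = I*√47742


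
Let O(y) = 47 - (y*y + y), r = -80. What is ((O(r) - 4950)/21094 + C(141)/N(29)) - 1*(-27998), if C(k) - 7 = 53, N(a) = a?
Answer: 17128044721/611726 ≈ 28000.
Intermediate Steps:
O(y) = 47 - y - y² (O(y) = 47 - (y² + y) = 47 - (y + y²) = 47 + (-y - y²) = 47 - y - y²)
C(k) = 60 (C(k) = 7 + 53 = 60)
((O(r) - 4950)/21094 + C(141)/N(29)) - 1*(-27998) = (((47 - 1*(-80) - 1*(-80)²) - 4950)/21094 + 60/29) - 1*(-27998) = (((47 + 80 - 1*6400) - 4950)*(1/21094) + 60*(1/29)) + 27998 = (((47 + 80 - 6400) - 4950)*(1/21094) + 60/29) + 27998 = ((-6273 - 4950)*(1/21094) + 60/29) + 27998 = (-11223*1/21094 + 60/29) + 27998 = (-11223/21094 + 60/29) + 27998 = 940173/611726 + 27998 = 17128044721/611726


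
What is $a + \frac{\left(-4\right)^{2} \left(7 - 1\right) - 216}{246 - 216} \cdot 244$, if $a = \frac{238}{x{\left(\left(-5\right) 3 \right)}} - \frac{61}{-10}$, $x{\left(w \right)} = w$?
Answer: $- \frac{29573}{30} \approx -985.77$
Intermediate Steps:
$a = - \frac{293}{30}$ ($a = \frac{238}{\left(-5\right) 3} - \frac{61}{-10} = \frac{238}{-15} - - \frac{61}{10} = 238 \left(- \frac{1}{15}\right) + \frac{61}{10} = - \frac{238}{15} + \frac{61}{10} = - \frac{293}{30} \approx -9.7667$)
$a + \frac{\left(-4\right)^{2} \left(7 - 1\right) - 216}{246 - 216} \cdot 244 = - \frac{293}{30} + \frac{\left(-4\right)^{2} \left(7 - 1\right) - 216}{246 - 216} \cdot 244 = - \frac{293}{30} + \frac{16 \cdot 6 - 216}{30} \cdot 244 = - \frac{293}{30} + \left(96 - 216\right) \frac{1}{30} \cdot 244 = - \frac{293}{30} + \left(-120\right) \frac{1}{30} \cdot 244 = - \frac{293}{30} - 976 = - \frac{29573}{30}$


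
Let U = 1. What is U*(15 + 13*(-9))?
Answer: -102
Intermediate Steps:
U*(15 + 13*(-9)) = 1*(15 + 13*(-9)) = 1*(15 - 117) = 1*(-102) = -102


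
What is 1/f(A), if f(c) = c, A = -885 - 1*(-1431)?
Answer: 1/546 ≈ 0.0018315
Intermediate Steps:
A = 546 (A = -885 + 1431 = 546)
1/f(A) = 1/546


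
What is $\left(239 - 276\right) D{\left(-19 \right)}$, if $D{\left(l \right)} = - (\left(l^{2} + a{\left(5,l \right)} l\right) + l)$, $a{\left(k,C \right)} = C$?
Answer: $26011$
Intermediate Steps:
$D{\left(l \right)} = - l - 2 l^{2}$ ($D{\left(l \right)} = - (\left(l^{2} + l l\right) + l) = - (\left(l^{2} + l^{2}\right) + l) = - (2 l^{2} + l) = - (l + 2 l^{2}) = - l - 2 l^{2}$)
$\left(239 - 276\right) D{\left(-19 \right)} = \left(239 - 276\right) \left(\left(-1\right) \left(-19\right) \left(1 + 2 \left(-19\right)\right)\right) = - 37 \left(\left(-1\right) \left(-19\right) \left(1 - 38\right)\right) = - 37 \left(\left(-1\right) \left(-19\right) \left(-37\right)\right) = \left(-37\right) \left(-703\right) = 26011$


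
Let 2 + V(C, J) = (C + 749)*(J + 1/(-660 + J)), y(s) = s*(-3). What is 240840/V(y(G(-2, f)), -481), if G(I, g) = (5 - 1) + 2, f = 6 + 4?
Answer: -2544430/3714733 ≈ -0.68496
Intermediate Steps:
f = 10
G(I, g) = 6 (G(I, g) = 4 + 2 = 6)
y(s) = -3*s
V(C, J) = -2 + (749 + C)*(J + 1/(-660 + J)) (V(C, J) = -2 + (C + 749)*(J + 1/(-660 + J)) = -2 + (749 + C)*(J + 1/(-660 + J)))
240840/V(y(G(-2, f)), -481) = 240840/(((2069 - 3*6 - 494342*(-481) + 749*(-481)**2 - 3*6*(-481)**2 - 660*(-3*6)*(-481))/(-660 - 481))) = 240840/(((2069 - 18 + 237778502 + 749*231361 - 18*231361 - 660*(-18)*(-481))/(-1141))) = 240840/((-(2069 - 18 + 237778502 + 173289389 - 4164498 - 5714280)/1141)) = 240840/((-1/1141*401191164)) = 240840/(-401191164/1141) = 240840*(-1141/401191164) = -2544430/3714733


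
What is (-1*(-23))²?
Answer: 529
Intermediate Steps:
(-1*(-23))² = 23² = 529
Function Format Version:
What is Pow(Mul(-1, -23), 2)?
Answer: 529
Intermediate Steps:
Pow(Mul(-1, -23), 2) = Pow(23, 2) = 529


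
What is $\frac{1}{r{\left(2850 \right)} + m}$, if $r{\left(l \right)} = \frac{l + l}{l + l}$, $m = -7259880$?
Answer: $- \frac{1}{7259879} \approx -1.3774 \cdot 10^{-7}$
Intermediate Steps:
$r{\left(l \right)} = 1$ ($r{\left(l \right)} = \frac{2 l}{2 l} = 2 l \frac{1}{2 l} = 1$)
$\frac{1}{r{\left(2850 \right)} + m} = \frac{1}{1 - 7259880} = \frac{1}{-7259879} = - \frac{1}{7259879}$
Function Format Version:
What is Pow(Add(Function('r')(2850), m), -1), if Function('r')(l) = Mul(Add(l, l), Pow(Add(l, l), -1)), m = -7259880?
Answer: Rational(-1, 7259879) ≈ -1.3774e-7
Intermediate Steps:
Function('r')(l) = 1 (Function('r')(l) = Mul(Mul(2, l), Pow(Mul(2, l), -1)) = Mul(Mul(2, l), Mul(Rational(1, 2), Pow(l, -1))) = 1)
Pow(Add(Function('r')(2850), m), -1) = Pow(Add(1, -7259880), -1) = Pow(-7259879, -1) = Rational(-1, 7259879)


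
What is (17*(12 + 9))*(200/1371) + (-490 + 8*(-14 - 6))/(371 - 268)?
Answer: 2154350/47071 ≈ 45.768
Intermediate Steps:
(17*(12 + 9))*(200/1371) + (-490 + 8*(-14 - 6))/(371 - 268) = (17*21)*(200*(1/1371)) + (-490 + 8*(-20))/103 = 357*(200/1371) + (-490 - 160)*(1/103) = 23800/457 - 650*1/103 = 23800/457 - 650/103 = 2154350/47071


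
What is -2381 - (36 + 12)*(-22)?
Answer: -1325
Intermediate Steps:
-2381 - (36 + 12)*(-22) = -2381 - 48*(-22) = -2381 - 1*(-1056) = -2381 + 1056 = -1325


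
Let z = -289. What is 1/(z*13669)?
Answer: -1/3950341 ≈ -2.5314e-7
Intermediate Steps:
1/(z*13669) = 1/(-289*13669) = -1/289*1/13669 = -1/3950341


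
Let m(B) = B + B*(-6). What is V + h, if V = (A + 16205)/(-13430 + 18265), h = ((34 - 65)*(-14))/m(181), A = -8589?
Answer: 958818/875135 ≈ 1.0956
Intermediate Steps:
m(B) = -5*B (m(B) = B - 6*B = -5*B)
h = -434/905 (h = ((34 - 65)*(-14))/((-5*181)) = -31*(-14)/(-905) = 434*(-1/905) = -434/905 ≈ -0.47956)
V = 7616/4835 (V = (-8589 + 16205)/(-13430 + 18265) = 7616/4835 ≈ 1.5752)
V + h = 7616/4835 - 434/905 = 958818/875135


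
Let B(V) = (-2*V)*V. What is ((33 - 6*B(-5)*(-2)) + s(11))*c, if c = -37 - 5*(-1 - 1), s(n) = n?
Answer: 15012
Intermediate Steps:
B(V) = -2*V²
c = -27 (c = -37 - 5*(-2) = -37 + 10 = -27)
((33 - 6*B(-5)*(-2)) + s(11))*c = ((33 - 6*(-2*(-5)²)*(-2)) + 11)*(-27) = ((33 - 6*(-2*25)*(-2)) + 11)*(-27) = ((33 - 6*(-50)*(-2)) + 11)*(-27) = ((33 - (-300)*(-2)) + 11)*(-27) = ((33 - 1*600) + 11)*(-27) = ((33 - 600) + 11)*(-27) = (-567 + 11)*(-27) = -556*(-27) = 15012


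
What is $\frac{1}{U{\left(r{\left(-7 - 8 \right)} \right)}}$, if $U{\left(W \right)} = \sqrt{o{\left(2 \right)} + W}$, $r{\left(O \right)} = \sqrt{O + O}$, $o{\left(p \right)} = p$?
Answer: $\frac{1}{\sqrt{2 + i \sqrt{30}}} \approx 0.33935 - 0.23736 i$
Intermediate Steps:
$r{\left(O \right)} = \sqrt{2} \sqrt{O}$ ($r{\left(O \right)} = \sqrt{2 O} = \sqrt{2} \sqrt{O}$)
$U{\left(W \right)} = \sqrt{2 + W}$
$\frac{1}{U{\left(r{\left(-7 - 8 \right)} \right)}} = \frac{1}{\sqrt{2 + \sqrt{2} \sqrt{-7 - 8}}} = \frac{1}{\sqrt{2 + \sqrt{2} \sqrt{-15}}} = \frac{1}{\sqrt{2 + \sqrt{2} i \sqrt{15}}} = \frac{1}{\sqrt{2 + i \sqrt{30}}}$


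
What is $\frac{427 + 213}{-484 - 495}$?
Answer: $- \frac{640}{979} \approx -0.65373$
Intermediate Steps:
$\frac{427 + 213}{-484 - 495} = \frac{640}{-979} = 640 \left(- \frac{1}{979}\right) = - \frac{640}{979}$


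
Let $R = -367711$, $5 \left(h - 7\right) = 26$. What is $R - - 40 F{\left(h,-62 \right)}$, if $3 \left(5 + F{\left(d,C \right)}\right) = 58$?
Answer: $- \frac{1101413}{3} \approx -3.6714 \cdot 10^{5}$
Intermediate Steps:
$h = \frac{61}{5}$ ($h = 7 + \frac{1}{5} \cdot 26 = 7 + \frac{26}{5} = \frac{61}{5} \approx 12.2$)
$F{\left(d,C \right)} = \frac{43}{3}$ ($F{\left(d,C \right)} = -5 + \frac{1}{3} \cdot 58 = -5 + \frac{58}{3} = \frac{43}{3}$)
$R - - 40 F{\left(h,-62 \right)} = -367711 - \left(-40\right) \frac{43}{3} = -367711 - - \frac{1720}{3} = -367711 + \frac{1720}{3} = - \frac{1101413}{3}$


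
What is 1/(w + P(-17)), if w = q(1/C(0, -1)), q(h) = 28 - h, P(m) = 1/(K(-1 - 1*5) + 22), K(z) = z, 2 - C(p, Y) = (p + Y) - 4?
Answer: 112/3127 ≈ 0.035817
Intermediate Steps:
C(p, Y) = 6 - Y - p (C(p, Y) = 2 - ((p + Y) - 4) = 2 - ((Y + p) - 4) = 2 - (-4 + Y + p) = 2 + (4 - Y - p) = 6 - Y - p)
P(m) = 1/16 (P(m) = 1/((-1 - 1*5) + 22) = 1/((-1 - 5) + 22) = 1/(-6 + 22) = 1/16)
w = 195/7 (w = 28 - 1/(6 - 1*(-1) - 1*0) = 28 - 1/(6 + 1 + 0) = 28 - 1/7 = 28 - 1*⅐ = 28 - ⅐ = 195/7 ≈ 27.857)
1/(w + P(-17)) = 1/(195/7 + 1/16) = 1/(3127/112) = 112/3127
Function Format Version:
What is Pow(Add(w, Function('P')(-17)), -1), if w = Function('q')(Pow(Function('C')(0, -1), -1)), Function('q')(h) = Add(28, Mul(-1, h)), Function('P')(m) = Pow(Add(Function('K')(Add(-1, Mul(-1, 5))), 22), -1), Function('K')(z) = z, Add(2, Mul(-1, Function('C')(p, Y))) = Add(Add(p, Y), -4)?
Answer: Rational(112, 3127) ≈ 0.035817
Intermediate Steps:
Function('C')(p, Y) = Add(6, Mul(-1, Y), Mul(-1, p)) (Function('C')(p, Y) = Add(2, Mul(-1, Add(Add(p, Y), -4))) = Add(2, Mul(-1, Add(Add(Y, p), -4))) = Add(2, Mul(-1, Add(-4, Y, p))) = Add(2, Add(4, Mul(-1, Y), Mul(-1, p))) = Add(6, Mul(-1, Y), Mul(-1, p)))
Function('P')(m) = Rational(1, 16) (Function('P')(m) = Pow(Add(Add(-1, Mul(-1, 5)), 22), -1) = Pow(Add(Add(-1, -5), 22), -1) = Pow(Add(-6, 22), -1) = Pow(16, -1) = Rational(1, 16))
w = Rational(195, 7) (w = Add(28, Mul(-1, Pow(Add(6, Mul(-1, -1), Mul(-1, 0)), -1))) = Add(28, Mul(-1, Pow(Add(6, 1, 0), -1))) = Add(28, Mul(-1, Pow(7, -1))) = Add(28, Mul(-1, Rational(1, 7))) = Add(28, Rational(-1, 7)) = Rational(195, 7) ≈ 27.857)
Pow(Add(w, Function('P')(-17)), -1) = Pow(Add(Rational(195, 7), Rational(1, 16)), -1) = Pow(Rational(3127, 112), -1) = Rational(112, 3127)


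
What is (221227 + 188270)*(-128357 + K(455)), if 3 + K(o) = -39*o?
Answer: -59829559185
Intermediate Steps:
K(o) = -3 - 39*o
(221227 + 188270)*(-128357 + K(455)) = (221227 + 188270)*(-128357 + (-3 - 39*455)) = 409497*(-128357 + (-3 - 17745)) = 409497*(-128357 - 17748) = 409497*(-146105) = -59829559185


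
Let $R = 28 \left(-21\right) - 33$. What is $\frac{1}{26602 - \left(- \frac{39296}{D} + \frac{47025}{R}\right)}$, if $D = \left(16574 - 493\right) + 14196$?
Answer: $\frac{2089113}{55735492775} \approx 3.7483 \cdot 10^{-5}$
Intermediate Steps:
$D = 30277$ ($D = 16081 + 14196 = 30277$)
$R = -621$ ($R = -588 - 33 = -621$)
$\frac{1}{26602 - \left(- \frac{39296}{D} + \frac{47025}{R}\right)} = \frac{1}{26602 + \left(\frac{39296}{30277} - \frac{47025}{-621}\right)} = \frac{1}{26602 + \left(39296 \cdot \frac{1}{30277} - - \frac{5225}{69}\right)} = \frac{1}{26602 + \left(\frac{39296}{30277} + \frac{5225}{69}\right)} = \frac{1}{26602 + \frac{160908749}{2089113}} = \frac{1}{\frac{55735492775}{2089113}} = \frac{2089113}{55735492775}$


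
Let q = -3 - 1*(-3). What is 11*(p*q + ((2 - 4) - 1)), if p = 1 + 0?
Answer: -33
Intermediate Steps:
q = 0 (q = -3 + 3 = 0)
p = 1
11*(p*q + ((2 - 4) - 1)) = 11*(1*0 + ((2 - 4) - 1)) = 11*(0 + (-2 - 1)) = 11*(0 - 3) = 11*(-3) = -33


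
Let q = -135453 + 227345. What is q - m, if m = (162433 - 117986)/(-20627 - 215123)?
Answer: 21663583447/235750 ≈ 91892.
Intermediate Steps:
q = 91892
m = -44447/235750 (m = 44447/(-235750) = 44447*(-1/235750) = -44447/235750 ≈ -0.18853)
q - m = 91892 - 1*(-44447/235750) = 91892 + 44447/235750 = 21663583447/235750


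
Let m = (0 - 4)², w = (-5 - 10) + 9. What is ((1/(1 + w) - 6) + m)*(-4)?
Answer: -196/5 ≈ -39.200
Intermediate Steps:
w = -6 (w = -15 + 9 = -6)
m = 16 (m = (-4)² = 16)
((1/(1 + w) - 6) + m)*(-4) = ((1/(1 - 6) - 6) + 16)*(-4) = ((1/(-5) - 6) + 16)*(-4) = ((-⅕ - 6) + 16)*(-4) = (-31/5 + 16)*(-4) = (49/5)*(-4) = -196/5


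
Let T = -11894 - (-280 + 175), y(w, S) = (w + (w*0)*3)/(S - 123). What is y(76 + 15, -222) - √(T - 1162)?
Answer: -91/345 - 3*I*√1439 ≈ -0.26377 - 113.8*I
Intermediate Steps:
y(w, S) = w/(-123 + S) (y(w, S) = (w + 0*3)/(-123 + S) = (w + 0)/(-123 + S) = w/(-123 + S))
T = -11789 (T = -11894 - 1*(-105) = -11894 + 105 = -11789)
y(76 + 15, -222) - √(T - 1162) = (76 + 15)/(-123 - 222) - √(-11789 - 1162) = 91/(-345) - √(-12951) = 91*(-1/345) - 3*I*√1439 = -91/345 - 3*I*√1439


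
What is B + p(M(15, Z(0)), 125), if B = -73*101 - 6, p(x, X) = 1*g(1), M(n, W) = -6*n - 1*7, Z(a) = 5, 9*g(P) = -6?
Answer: -22139/3 ≈ -7379.7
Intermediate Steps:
g(P) = -⅔ (g(P) = (⅑)*(-6) = -⅔)
M(n, W) = -7 - 6*n (M(n, W) = -6*n - 7 = -7 - 6*n)
p(x, X) = -⅔ (p(x, X) = 1*(-⅔) = -⅔)
B = -7379 (B = -7373 - 6 = -7379)
B + p(M(15, Z(0)), 125) = -7379 - ⅔ = -22139/3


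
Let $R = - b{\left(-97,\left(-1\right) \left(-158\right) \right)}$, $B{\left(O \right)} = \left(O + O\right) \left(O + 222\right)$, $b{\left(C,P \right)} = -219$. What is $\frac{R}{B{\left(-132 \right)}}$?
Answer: $- \frac{73}{7920} \approx -0.0092172$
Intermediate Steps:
$B{\left(O \right)} = 2 O \left(222 + O\right)$
$R = 219$ ($R = \left(-1\right) \left(-219\right) = 219$)
$\frac{R}{B{\left(-132 \right)}} = \frac{219}{2 \left(-132\right) \left(222 - 132\right)} = \frac{219}{2 \left(-132\right) 90} = \frac{219}{-23760} = 219 \left(- \frac{1}{23760}\right) = - \frac{73}{7920}$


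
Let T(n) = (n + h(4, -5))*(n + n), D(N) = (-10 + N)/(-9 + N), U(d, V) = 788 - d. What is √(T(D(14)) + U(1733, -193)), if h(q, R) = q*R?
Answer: I*√24393/5 ≈ 31.237*I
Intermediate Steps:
h(q, R) = R*q
D(N) = (-10 + N)/(-9 + N)
T(n) = 2*n*(-20 + n) (T(n) = (n - 5*4)*(n + n) = (n - 20)*(2*n) = (-20 + n)*(2*n) = 2*n*(-20 + n))
√(T(D(14)) + U(1733, -193)) = √(2*((-10 + 14)/(-9 + 14))*(-20 + (-10 + 14)/(-9 + 14)) + (788 - 1*1733)) = √(2*(4/5)*(-20 + 4/5) + (788 - 1733)) = √(2*((⅕)*4)*(-20 + (⅕)*4) - 945) = √(2*(⅘)*(-20 + ⅘) - 945) = √(2*(⅘)*(-96/5) - 945) = √(-768/25 - 945) = √(-24393/25) = I*√24393/5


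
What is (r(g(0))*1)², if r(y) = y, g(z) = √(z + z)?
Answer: 0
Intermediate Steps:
g(z) = √2*√z (g(z) = √(2*z) = √2*√z)
(r(g(0))*1)² = ((√2*√0)*1)² = ((√2*0)*1)² = (0*1)² = 0² = 0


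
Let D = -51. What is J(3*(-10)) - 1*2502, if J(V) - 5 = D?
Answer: -2548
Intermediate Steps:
J(V) = -46 (J(V) = 5 - 51 = -46)
J(3*(-10)) - 1*2502 = -46 - 1*2502 = -46 - 2502 = -2548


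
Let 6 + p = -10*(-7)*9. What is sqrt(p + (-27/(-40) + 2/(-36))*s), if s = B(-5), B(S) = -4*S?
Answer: sqrt(22910)/6 ≈ 25.227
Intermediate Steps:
s = 20 (s = -4*(-5) = 20)
p = 624 (p = -6 - 10*(-7)*9 = -6 + 70*9 = -6 + 630 = 624)
sqrt(p + (-27/(-40) + 2/(-36))*s) = sqrt(624 + (-27/(-40) + 2/(-36))*20) = sqrt(624 + (-27*(-1/40) + 2*(-1/36))*20) = sqrt(624 + (27/40 - 1/18)*20) = sqrt(624 + (223/360)*20) = sqrt(624 + 223/18) = sqrt(11455/18) = sqrt(22910)/6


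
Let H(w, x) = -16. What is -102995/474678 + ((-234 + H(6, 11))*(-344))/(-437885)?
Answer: -17184454715/41570875206 ≈ -0.41338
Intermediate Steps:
-102995/474678 + ((-234 + H(6, 11))*(-344))/(-437885) = -102995/474678 + ((-234 - 16)*(-344))/(-437885) = -102995*1/474678 - 250*(-344)*(-1/437885) = -102995/474678 + 86000*(-1/437885) = -102995/474678 - 17200/87577 = -17184454715/41570875206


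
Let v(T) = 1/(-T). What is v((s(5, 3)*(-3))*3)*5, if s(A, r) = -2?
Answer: -5/18 ≈ -0.27778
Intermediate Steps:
v(T) = -1/T
v((s(5, 3)*(-3))*3)*5 = -1/(-2*(-3)*3)*5 = -1/(6*3)*5 = -1/18*5 = -5/18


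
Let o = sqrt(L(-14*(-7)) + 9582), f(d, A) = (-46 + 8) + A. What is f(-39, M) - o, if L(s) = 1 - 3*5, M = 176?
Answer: 138 - 4*sqrt(598) ≈ 40.184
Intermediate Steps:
f(d, A) = -38 + A
L(s) = -14 (L(s) = 1 - 15 = -14)
o = 4*sqrt(598) (o = sqrt(-14 + 9582) = sqrt(9568) = 4*sqrt(598) ≈ 97.816)
f(-39, M) - o = (-38 + 176) - 4*sqrt(598) = 138 - 4*sqrt(598)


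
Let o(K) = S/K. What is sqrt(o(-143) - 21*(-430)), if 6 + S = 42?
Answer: sqrt(184649322)/143 ≈ 95.025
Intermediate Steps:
S = 36 (S = -6 + 42 = 36)
o(K) = 36/K
sqrt(o(-143) - 21*(-430)) = sqrt(36/(-143) - 21*(-430)) = sqrt(36*(-1/143) + 9030) = sqrt(-36/143 + 9030) = sqrt(1291254/143) = sqrt(184649322)/143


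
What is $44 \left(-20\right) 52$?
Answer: $-45760$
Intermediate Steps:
$44 \left(-20\right) 52 = \left(-880\right) 52 = -45760$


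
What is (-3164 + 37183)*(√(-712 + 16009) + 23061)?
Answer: 784512159 + 34019*√15297 ≈ 7.8872e+8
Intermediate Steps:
(-3164 + 37183)*(√(-712 + 16009) + 23061) = 34019*(√15297 + 23061) = 34019*(23061 + √15297) = 784512159 + 34019*√15297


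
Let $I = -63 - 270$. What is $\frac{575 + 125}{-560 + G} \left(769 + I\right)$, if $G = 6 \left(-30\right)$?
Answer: $- \frac{15260}{37} \approx -412.43$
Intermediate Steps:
$G = -180$
$I = -333$ ($I = -63 - 270 = -333$)
$\frac{575 + 125}{-560 + G} \left(769 + I\right) = \frac{575 + 125}{-560 - 180} \left(769 - 333\right) = \frac{700}{-740} \cdot 436 = 700 \left(- \frac{1}{740}\right) 436 = \left(- \frac{35}{37}\right) 436 = - \frac{15260}{37}$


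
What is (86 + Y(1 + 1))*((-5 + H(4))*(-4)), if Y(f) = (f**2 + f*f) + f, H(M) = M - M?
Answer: 1920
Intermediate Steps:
H(M) = 0
Y(f) = f + 2*f**2 (Y(f) = (f**2 + f**2) + f = 2*f**2 + f = f + 2*f**2)
(86 + Y(1 + 1))*((-5 + H(4))*(-4)) = (86 + (1 + 1)*(1 + 2*(1 + 1)))*((-5 + 0)*(-4)) = (86 + 2*(1 + 2*2))*(-5*(-4)) = (86 + 2*(1 + 4))*20 = (86 + 2*5)*20 = (86 + 10)*20 = 96*20 = 1920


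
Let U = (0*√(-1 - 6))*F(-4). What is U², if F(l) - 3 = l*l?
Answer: 0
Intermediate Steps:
F(l) = 3 + l² (F(l) = 3 + l*l = 3 + l²)
U = 0 (U = (0*√(-1 - 6))*(3 + (-4)²) = (0*√(-7))*(3 + 16) = (0*(I*√7))*19 = 0*19 = 0)
U² = 0² = 0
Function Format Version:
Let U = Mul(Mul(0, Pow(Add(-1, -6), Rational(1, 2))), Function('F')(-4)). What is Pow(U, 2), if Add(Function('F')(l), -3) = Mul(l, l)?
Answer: 0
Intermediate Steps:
Function('F')(l) = Add(3, Pow(l, 2)) (Function('F')(l) = Add(3, Mul(l, l)) = Add(3, Pow(l, 2)))
U = 0 (U = Mul(Mul(0, Pow(Add(-1, -6), Rational(1, 2))), Add(3, Pow(-4, 2))) = Mul(Mul(0, Pow(-7, Rational(1, 2))), Add(3, 16)) = Mul(Mul(0, Mul(I, Pow(7, Rational(1, 2)))), 19) = Mul(0, 19) = 0)
Pow(U, 2) = Pow(0, 2) = 0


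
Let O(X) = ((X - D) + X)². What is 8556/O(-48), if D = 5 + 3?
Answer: 2139/2704 ≈ 0.79105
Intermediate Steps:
D = 8
O(X) = (-8 + 2*X)² (O(X) = ((X - 1*8) + X)² = ((X - 8) + X)² = ((-8 + X) + X)² = (-8 + 2*X)²)
8556/O(-48) = 8556/((4*(-4 - 48)²)) = 8556/((4*(-52)²)) = 8556/((4*2704)) = 8556/10816 = 8556*(1/10816) = 2139/2704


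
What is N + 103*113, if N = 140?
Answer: 11779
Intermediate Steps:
N + 103*113 = 140 + 103*113 = 140 + 11639 = 11779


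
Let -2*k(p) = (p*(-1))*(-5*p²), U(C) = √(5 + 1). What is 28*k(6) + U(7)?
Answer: -15120 + √6 ≈ -15118.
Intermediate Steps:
U(C) = √6
k(p) = -5*p³/2 (k(p) = -p*(-1)*(-5*p²)/2 = -(-p)*(-5*p²)/2 = -5*p³/2)
28*k(6) + U(7) = 28*(-5/2*6³) + √6 = 28*(-5/2*216) + √6 = 28*(-540) + √6 = -15120 + √6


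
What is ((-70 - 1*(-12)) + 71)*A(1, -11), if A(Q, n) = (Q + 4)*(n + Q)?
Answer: -650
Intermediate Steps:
A(Q, n) = (4 + Q)*(Q + n)
((-70 - 1*(-12)) + 71)*A(1, -11) = ((-70 - 1*(-12)) + 71)*(1² + 4*1 + 4*(-11) + 1*(-11)) = ((-70 + 12) + 71)*(1 + 4 - 44 - 11) = (-58 + 71)*(-50) = 13*(-50) = -650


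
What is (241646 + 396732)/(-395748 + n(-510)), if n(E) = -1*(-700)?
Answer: -319189/197524 ≈ -1.6159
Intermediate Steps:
n(E) = 700
(241646 + 396732)/(-395748 + n(-510)) = (241646 + 396732)/(-395748 + 700) = 638378/(-395048) = 638378*(-1/395048) = -319189/197524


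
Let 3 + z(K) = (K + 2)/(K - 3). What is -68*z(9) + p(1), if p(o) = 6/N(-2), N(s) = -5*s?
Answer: 1199/15 ≈ 79.933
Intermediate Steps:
z(K) = -3 + (2 + K)/(-3 + K) (z(K) = -3 + (K + 2)/(K - 3) = -3 + (2 + K)/(-3 + K))
p(o) = 3/5 (p(o) = 6/((-5*(-2))) = 6/10 = 6*(1/10) = 3/5)
-68*z(9) + p(1) = -68*(11 - 2*9)/(-3 + 9) + 3/5 = -68*(11 - 18)/6 + 3/5 = -34*(-7)/3 + 3/5 = -68*(-7/6) + 3/5 = 238/3 + 3/5 = 1199/15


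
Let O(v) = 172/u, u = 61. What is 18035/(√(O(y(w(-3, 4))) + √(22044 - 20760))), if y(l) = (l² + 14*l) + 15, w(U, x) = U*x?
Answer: 18035*√122/(2*√(86 + 61*√321)) ≈ 2900.9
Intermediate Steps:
y(l) = 15 + l² + 14*l
O(v) = 172/61
18035/(√(O(y(w(-3, 4))) + √(22044 - 20760))) = 18035/(√(172/61 + √(22044 - 20760))) = 18035/(√(172/61 + √1284)) = 18035/(√(172/61 + 2*√321)) = 18035/√(172/61 + 2*√321)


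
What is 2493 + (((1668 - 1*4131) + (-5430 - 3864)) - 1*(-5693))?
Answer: -3571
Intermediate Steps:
2493 + (((1668 - 1*4131) + (-5430 - 3864)) - 1*(-5693)) = 2493 + (((1668 - 4131) - 9294) + 5693) = 2493 + ((-2463 - 9294) + 5693) = 2493 + (-11757 + 5693) = 2493 - 6064 = -3571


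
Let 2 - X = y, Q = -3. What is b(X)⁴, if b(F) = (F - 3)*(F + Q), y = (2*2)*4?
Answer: 6975757441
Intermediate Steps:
y = 16 (y = 4*4 = 16)
X = -14 (X = 2 - 1*16 = 2 - 16 = -14)
b(F) = (-3 + F)² (b(F) = (F - 3)*(F - 3) = (-3 + F)*(-3 + F) = (-3 + F)²)
b(X)⁴ = (9 + (-14)² - 6*(-14))⁴ = (9 + 196 + 84)⁴ = 289⁴ = 6975757441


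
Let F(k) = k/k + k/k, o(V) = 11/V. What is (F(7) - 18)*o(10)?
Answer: -88/5 ≈ -17.600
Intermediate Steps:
F(k) = 2 (F(k) = 1 + 1 = 2)
(F(7) - 18)*o(10) = (2 - 18)*(11/10) = -176/10 = -16*11/10 = -88/5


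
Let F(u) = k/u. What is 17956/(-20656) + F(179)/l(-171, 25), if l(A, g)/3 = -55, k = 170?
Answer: -26692099/30503748 ≈ -0.87504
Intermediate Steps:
l(A, g) = -165 (l(A, g) = 3*(-55) = -165)
F(u) = 170/u
17956/(-20656) + F(179)/l(-171, 25) = 17956/(-20656) + (170/179)/(-165) = 17956*(-1/20656) + (170*(1/179))*(-1/165) = -4489/5164 + (170/179)*(-1/165) = -4489/5164 - 34/5907 = -26692099/30503748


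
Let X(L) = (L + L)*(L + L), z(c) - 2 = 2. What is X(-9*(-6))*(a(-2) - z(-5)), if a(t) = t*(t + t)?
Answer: 46656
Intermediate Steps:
z(c) = 4 (z(c) = 2 + 2 = 4)
a(t) = 2*t² (a(t) = t*(2*t) = 2*t²)
X(L) = 4*L² (X(L) = (2*L)*(2*L) = 4*L²)
X(-9*(-6))*(a(-2) - z(-5)) = (4*(-9*(-6))²)*(2*(-2)² - 1*4) = (4*54²)*(2*4 - 4) = (4*2916)*(8 - 4) = 11664*4 = 46656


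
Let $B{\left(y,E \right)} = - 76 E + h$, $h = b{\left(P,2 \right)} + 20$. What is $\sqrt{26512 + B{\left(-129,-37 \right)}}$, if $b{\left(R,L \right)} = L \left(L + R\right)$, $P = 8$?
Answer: $2 \sqrt{7341} \approx 171.36$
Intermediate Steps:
$h = 40$ ($h = 2 \left(2 + 8\right) + 20 = 2 \cdot 10 + 20 = 20 + 20 = 40$)
$B{\left(y,E \right)} = 40 - 76 E$ ($B{\left(y,E \right)} = - 76 E + 40 = 40 - 76 E$)
$\sqrt{26512 + B{\left(-129,-37 \right)}} = \sqrt{26512 + \left(40 - -2812\right)} = \sqrt{26512 + \left(40 + 2812\right)} = \sqrt{26512 + 2852} = \sqrt{29364} = 2 \sqrt{7341}$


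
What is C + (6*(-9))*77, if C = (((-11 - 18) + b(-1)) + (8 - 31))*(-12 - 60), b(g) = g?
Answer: -342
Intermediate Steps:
C = 3816 (C = (((-11 - 18) - 1) + (8 - 31))*(-12 - 60) = ((-29 - 1) - 23)*(-72) = (-30 - 23)*(-72) = -53*(-72) = 3816)
C + (6*(-9))*77 = 3816 + (6*(-9))*77 = 3816 - 54*77 = 3816 - 4158 = -342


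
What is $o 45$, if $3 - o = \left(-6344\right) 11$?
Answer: $3140415$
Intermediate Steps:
$o = 69787$ ($o = 3 - \left(-6344\right) 11 = 3 - -69784 = 3 + 69784 = 69787$)
$o 45 = 69787 \cdot 45 = 3140415$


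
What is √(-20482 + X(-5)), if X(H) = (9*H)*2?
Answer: 2*I*√5143 ≈ 143.43*I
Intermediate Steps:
X(H) = 18*H
√(-20482 + X(-5)) = √(-20482 + 18*(-5)) = √(-20482 - 90) = √(-20572) = 2*I*√5143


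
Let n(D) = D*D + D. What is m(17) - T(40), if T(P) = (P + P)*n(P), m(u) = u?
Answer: -131183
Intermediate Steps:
n(D) = D + D² (n(D) = D² + D = D + D²)
T(P) = 2*P²*(1 + P) (T(P) = (P + P)*(P*(1 + P)) = (2*P)*(P*(1 + P)) = 2*P²*(1 + P))
m(17) - T(40) = 17 - 2*40²*(1 + 40) = 17 - 2*1600*41 = 17 - 1*131200 = 17 - 131200 = -131183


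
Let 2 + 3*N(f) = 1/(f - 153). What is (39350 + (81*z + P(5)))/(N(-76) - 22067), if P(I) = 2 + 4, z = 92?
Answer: -1339879/631687 ≈ -2.1211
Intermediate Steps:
N(f) = -⅔ + 1/(3*(-153 + f)) (N(f) = -⅔ + 1/(3*(f - 153)) = -⅔ + 1/(3*(-153 + f)))
P(I) = 6
(39350 + (81*z + P(5)))/(N(-76) - 22067) = (39350 + (81*92 + 6))/((307 - 2*(-76))/(3*(-153 - 76)) - 22067) = (39350 + (7452 + 6))/((⅓)*(307 + 152)/(-229) - 22067) = (39350 + 7458)/((⅓)*(-1/229)*459 - 22067) = 46808/(-153/229 - 22067) = 46808/(-5053496/229) = 46808*(-229/5053496) = -1339879/631687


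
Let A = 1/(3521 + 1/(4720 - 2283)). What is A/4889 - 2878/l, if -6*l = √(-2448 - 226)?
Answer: 2437/41950934742 - 8634*I*√2674/1337 ≈ 5.8092e-8 - 333.93*I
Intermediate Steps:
l = -I*√2674/6 (l = -√(-2448 - 226)/6 = -I*√2674/6 ≈ -8.6185*I)
A = 2437/8580678 (A = 1/(3521 + 1/2437) = 1/(8580678/2437) = 2437/8580678 ≈ 0.00028401)
A/4889 - 2878/l = (2437/8580678)/4889 - 2878*3*I*√2674/1337 = (2437/8580678)*(1/4889) - 8634*I*√2674/1337 = 2437/41950934742 - 8634*I*√2674/1337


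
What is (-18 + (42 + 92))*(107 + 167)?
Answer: 31784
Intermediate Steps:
(-18 + (42 + 92))*(107 + 167) = (-18 + 134)*274 = 116*274 = 31784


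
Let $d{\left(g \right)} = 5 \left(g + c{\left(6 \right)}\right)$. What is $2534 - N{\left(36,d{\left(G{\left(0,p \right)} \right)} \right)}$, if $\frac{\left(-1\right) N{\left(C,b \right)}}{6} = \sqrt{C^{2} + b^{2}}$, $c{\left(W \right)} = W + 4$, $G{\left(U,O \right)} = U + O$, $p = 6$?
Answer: $2534 + 24 \sqrt{481} \approx 3060.4$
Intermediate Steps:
$G{\left(U,O \right)} = O + U$
$c{\left(W \right)} = 4 + W$
$d{\left(g \right)} = 50 + 5 g$ ($d{\left(g \right)} = 5 \left(g + \left(4 + 6\right)\right) = 5 \left(g + 10\right) = 5 \left(10 + g\right) = 50 + 5 g$)
$N{\left(C,b \right)} = - 6 \sqrt{C^{2} + b^{2}}$
$2534 - N{\left(36,d{\left(G{\left(0,p \right)} \right)} \right)} = 2534 - - 6 \sqrt{36^{2} + \left(50 + 5 \left(6 + 0\right)\right)^{2}} = 2534 - - 6 \sqrt{1296 + \left(50 + 5 \cdot 6\right)^{2}} = 2534 - - 6 \sqrt{1296 + \left(50 + 30\right)^{2}} = 2534 - - 6 \sqrt{1296 + 80^{2}} = 2534 - - 6 \sqrt{1296 + 6400} = 2534 - - 6 \sqrt{7696} = 2534 - - 6 \cdot 4 \sqrt{481} = 2534 - - 24 \sqrt{481} = 2534 + 24 \sqrt{481}$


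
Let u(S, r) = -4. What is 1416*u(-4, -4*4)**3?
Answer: -90624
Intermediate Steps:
1416*u(-4, -4*4)**3 = 1416*(-4)**3 = 1416*(-64) = -90624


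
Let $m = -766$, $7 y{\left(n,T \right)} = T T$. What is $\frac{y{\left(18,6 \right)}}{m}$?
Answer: $- \frac{18}{2681} \approx -0.0067139$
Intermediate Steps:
$y{\left(n,T \right)} = \frac{T^{2}}{7}$ ($y{\left(n,T \right)} = \frac{T T}{7} = \frac{T^{2}}{7}$)
$\frac{y{\left(18,6 \right)}}{m} = \frac{\frac{1}{7} \cdot 6^{2}}{-766} = \frac{1}{7} \cdot 36 \left(- \frac{1}{766}\right) = \frac{36}{7} \left(- \frac{1}{766}\right) = - \frac{18}{2681}$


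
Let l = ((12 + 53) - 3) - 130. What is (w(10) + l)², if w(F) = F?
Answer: 3364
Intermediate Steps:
l = -68 (l = (65 - 3) - 130 = 62 - 130 = -68)
(w(10) + l)² = (10 - 68)² = (-58)² = 3364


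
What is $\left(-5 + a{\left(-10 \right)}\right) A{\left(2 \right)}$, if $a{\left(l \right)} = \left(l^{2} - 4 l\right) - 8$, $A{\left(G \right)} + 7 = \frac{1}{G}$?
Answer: $- \frac{1651}{2} \approx -825.5$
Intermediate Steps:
$A{\left(G \right)} = -7 + \frac{1}{G}$
$a{\left(l \right)} = -8 + l^{2} - 4 l$
$\left(-5 + a{\left(-10 \right)}\right) A{\left(2 \right)} = \left(-5 - \left(-32 - 100\right)\right) \left(-7 + \frac{1}{2}\right) = \left(-5 + \left(-8 + 100 + 40\right)\right) \left(-7 + \frac{1}{2}\right) = \left(-5 + 132\right) \left(- \frac{13}{2}\right) = 127 \left(- \frac{13}{2}\right) = - \frac{1651}{2}$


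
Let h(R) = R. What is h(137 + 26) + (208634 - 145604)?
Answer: 63193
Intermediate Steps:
h(137 + 26) + (208634 - 145604) = (137 + 26) + (208634 - 145604) = 163 + 63030 = 63193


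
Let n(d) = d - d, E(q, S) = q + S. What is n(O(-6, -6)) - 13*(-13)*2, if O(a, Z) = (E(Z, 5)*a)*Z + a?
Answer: 338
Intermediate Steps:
E(q, S) = S + q
O(a, Z) = a + Z*a*(5 + Z) (O(a, Z) = ((5 + Z)*a)*Z + a = (a*(5 + Z))*Z + a = Z*a*(5 + Z) + a = a + Z*a*(5 + Z))
n(d) = 0
n(O(-6, -6)) - 13*(-13)*2 = 0 - 13*(-13)*2 = 0 + 169*2 = 0 + 338 = 338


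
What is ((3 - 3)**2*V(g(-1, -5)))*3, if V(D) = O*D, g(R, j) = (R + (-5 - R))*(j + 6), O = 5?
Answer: 0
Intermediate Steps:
g(R, j) = -30 - 5*j (g(R, j) = -5*(6 + j) = -30 - 5*j)
V(D) = 5*D
((3 - 3)**2*V(g(-1, -5)))*3 = ((3 - 3)**2*(5*(-30 - 5*(-5))))*3 = (0**2*(5*(-30 + 25)))*3 = (0*(5*(-5)))*3 = (0*(-25))*3 = 0*3 = 0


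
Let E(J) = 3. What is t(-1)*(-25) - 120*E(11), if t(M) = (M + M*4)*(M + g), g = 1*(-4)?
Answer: -985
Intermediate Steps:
g = -4
t(M) = 5*M*(-4 + M) (t(M) = (M + M*4)*(M - 4) = (M + 4*M)*(-4 + M) = (5*M)*(-4 + M) = 5*M*(-4 + M))
t(-1)*(-25) - 120*E(11) = (5*(-1)*(-4 - 1))*(-25) - 120*3 = (5*(-1)*(-5))*(-25) - 360 = 25*(-25) - 360 = -625 - 360 = -985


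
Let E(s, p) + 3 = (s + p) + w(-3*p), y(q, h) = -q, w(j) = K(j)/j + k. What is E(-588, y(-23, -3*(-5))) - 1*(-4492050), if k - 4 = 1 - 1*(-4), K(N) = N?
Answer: 4491492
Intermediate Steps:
k = 9 (k = 4 + (1 - 1*(-4)) = 4 + (1 + 4) = 4 + 5 = 9)
w(j) = 10 (w(j) = j/j + 9 = 1 + 9 = 10)
E(s, p) = 7 + p + s (E(s, p) = -3 + ((s + p) + 10) = -3 + ((p + s) + 10) = -3 + (10 + p + s) = 7 + p + s)
E(-588, y(-23, -3*(-5))) - 1*(-4492050) = (7 - 1*(-23) - 588) - 1*(-4492050) = (7 + 23 - 588) + 4492050 = -558 + 4492050 = 4491492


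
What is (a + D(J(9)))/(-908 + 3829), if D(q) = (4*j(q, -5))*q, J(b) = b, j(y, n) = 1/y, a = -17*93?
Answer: -1577/2921 ≈ -0.53988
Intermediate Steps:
a = -1581
D(q) = 4 (D(q) = (4/q)*q = 4)
(a + D(J(9)))/(-908 + 3829) = (-1581 + 4)/(-908 + 3829) = -1577/2921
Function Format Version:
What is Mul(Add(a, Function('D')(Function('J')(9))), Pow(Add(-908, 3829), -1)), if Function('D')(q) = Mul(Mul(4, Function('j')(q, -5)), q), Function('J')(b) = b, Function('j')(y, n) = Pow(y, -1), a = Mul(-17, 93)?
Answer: Rational(-1577, 2921) ≈ -0.53988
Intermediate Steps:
a = -1581
Function('D')(q) = 4 (Function('D')(q) = Mul(Mul(4, Pow(q, -1)), q) = 4)
Mul(Add(a, Function('D')(Function('J')(9))), Pow(Add(-908, 3829), -1)) = Mul(Add(-1581, 4), Pow(Add(-908, 3829), -1)) = Mul(-1577, Pow(2921, -1)) = Mul(-1577, Rational(1, 2921)) = Rational(-1577, 2921)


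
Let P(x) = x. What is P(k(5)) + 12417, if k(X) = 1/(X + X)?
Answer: 124171/10 ≈ 12417.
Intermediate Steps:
k(X) = 1/(2*X)
P(k(5)) + 12417 = (½)/5 + 12417 = (½)*(⅕) + 12417 = ⅒ + 12417 = 124171/10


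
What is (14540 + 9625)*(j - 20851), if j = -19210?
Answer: -968074065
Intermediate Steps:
(14540 + 9625)*(j - 20851) = (14540 + 9625)*(-19210 - 20851) = 24165*(-40061) = -968074065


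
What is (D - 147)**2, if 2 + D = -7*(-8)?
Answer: 8649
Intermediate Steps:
D = 54 (D = -2 - 7*(-8) = -2 + 56 = 54)
(D - 147)**2 = (54 - 147)**2 = (-93)**2 = 8649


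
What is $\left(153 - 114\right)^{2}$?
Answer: $1521$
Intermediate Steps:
$\left(153 - 114\right)^{2} = 39^{2} = 1521$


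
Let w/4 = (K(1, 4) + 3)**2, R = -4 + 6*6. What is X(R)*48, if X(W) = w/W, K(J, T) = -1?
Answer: 24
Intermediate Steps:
R = 32 (R = -4 + 36 = 32)
w = 16 (w = 4*(-1 + 3)**2 = 4*2**2 = 4*4 = 16)
X(W) = 16/W
X(R)*48 = (16/32)*48 = (16*(1/32))*48 = (1/2)*48 = 24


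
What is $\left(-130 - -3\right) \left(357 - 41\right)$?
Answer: $-40132$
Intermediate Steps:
$\left(-130 - -3\right) \left(357 - 41\right) = \left(-130 + 3\right) 316 = \left(-127\right) 316 = -40132$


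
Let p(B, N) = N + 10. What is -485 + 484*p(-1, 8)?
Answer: 8227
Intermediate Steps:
p(B, N) = 10 + N
-485 + 484*p(-1, 8) = -485 + 484*(10 + 8) = -485 + 484*18 = -485 + 8712 = 8227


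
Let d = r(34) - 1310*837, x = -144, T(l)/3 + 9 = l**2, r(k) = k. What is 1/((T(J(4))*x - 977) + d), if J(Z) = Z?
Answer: -1/1100437 ≈ -9.0873e-7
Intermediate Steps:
T(l) = -27 + 3*l**2
d = -1096436 (d = 34 - 1310*837 = 34 - 1096470 = -1096436)
1/((T(J(4))*x - 977) + d) = 1/(((-27 + 3*4**2)*(-144) - 977) - 1096436) = 1/(((-27 + 3*16)*(-144) - 977) - 1096436) = 1/(((-27 + 48)*(-144) - 977) - 1096436) = 1/((21*(-144) - 977) - 1096436) = 1/((-3024 - 977) - 1096436) = 1/(-4001 - 1096436) = 1/(-1100437) = -1/1100437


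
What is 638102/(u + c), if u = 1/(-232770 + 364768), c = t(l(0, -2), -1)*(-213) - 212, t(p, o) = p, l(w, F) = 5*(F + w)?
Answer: 84228187796/253172165 ≈ 332.69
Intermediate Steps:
l(w, F) = 5*F + 5*w
c = 1918 (c = (5*(-2) + 5*0)*(-213) - 212 = (-10 + 0)*(-213) - 212 = -10*(-213) - 212 = 2130 - 212 = 1918)
u = 1/131998 ≈ 7.5759e-6
638102/(u + c) = 638102/(1/131998 + 1918) = 638102/(253172165/131998) = 638102*(131998/253172165) = 84228187796/253172165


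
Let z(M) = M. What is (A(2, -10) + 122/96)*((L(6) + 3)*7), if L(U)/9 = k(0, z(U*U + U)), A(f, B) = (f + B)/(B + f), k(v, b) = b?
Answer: 96901/16 ≈ 6056.3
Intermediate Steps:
A(f, B) = 1 (A(f, B) = (B + f)/(B + f) = 1)
L(U) = 9*U + 9*U**2 (L(U) = 9*(U*U + U) = 9*(U**2 + U) = 9*(U + U**2) = 9*U + 9*U**2)
(A(2, -10) + 122/96)*((L(6) + 3)*7) = (1 + 122/96)*((9*6*(1 + 6) + 3)*7) = (1 + 122*(1/96))*((9*6*7 + 3)*7) = (1 + 61/48)*((378 + 3)*7) = 109*(381*7)/48 = (109/48)*2667 = 96901/16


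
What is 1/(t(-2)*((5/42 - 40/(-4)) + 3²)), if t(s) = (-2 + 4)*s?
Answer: -21/1606 ≈ -0.013076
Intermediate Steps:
t(s) = 2*s
1/(t(-2)*((5/42 - 40/(-4)) + 3²)) = 1/((2*(-2))*((5/42 - 40/(-4)) + 3²)) = 1/(-4*((5*(1/42) - 40*(-¼)) + 9)) = 1/(-4*((5/42 + 10) + 9)) = 1/(-4*(425/42 + 9)) = 1/(-4*803/42) = 1/(-1606/21) = -21/1606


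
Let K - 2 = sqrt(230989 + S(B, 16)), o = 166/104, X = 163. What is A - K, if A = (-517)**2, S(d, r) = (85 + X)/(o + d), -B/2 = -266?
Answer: 267287 - sqrt(19759763005357)/9249 ≈ 2.6681e+5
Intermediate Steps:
o = 83/52 (o = 166*(1/104) = 83/52 ≈ 1.5962)
B = 532 (B = -2*(-266) = 532)
S(d, r) = 248/(83/52 + d) (S(d, r) = (85 + 163)/(83/52 + d) = 248/(83/52 + d))
A = 267289
K = 2 + sqrt(19759763005357)/9249 (K = 2 + sqrt(230989 + 12896/(83 + 52*532)) = 2 + sqrt(230989 + 12896/(83 + 27664)) = 2 + sqrt(230989 + 12896/27747) = 2 + sqrt(6409264679/27747) = 2 + sqrt(19759763005357)/9249 ≈ 482.61)
A - K = 267289 - (2 + sqrt(19759763005357)/9249) = 267289 + (-2 - sqrt(19759763005357)/9249) = 267287 - sqrt(19759763005357)/9249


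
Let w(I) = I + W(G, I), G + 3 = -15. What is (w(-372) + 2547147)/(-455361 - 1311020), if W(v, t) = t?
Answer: -2546403/1766381 ≈ -1.4416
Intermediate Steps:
G = -18 (G = -3 - 15 = -18)
w(I) = 2*I (w(I) = I + I = 2*I)
(w(-372) + 2547147)/(-455361 - 1311020) = (2*(-372) + 2547147)/(-455361 - 1311020) = (-744 + 2547147)/(-1766381) = 2546403*(-1/1766381) = -2546403/1766381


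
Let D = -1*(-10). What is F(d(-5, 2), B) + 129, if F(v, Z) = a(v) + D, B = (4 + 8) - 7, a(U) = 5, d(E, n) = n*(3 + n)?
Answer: 144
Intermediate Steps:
B = 5 (B = 12 - 7 = 5)
D = 10
F(v, Z) = 15 (F(v, Z) = 5 + 10 = 15)
F(d(-5, 2), B) + 129 = 15 + 129 = 144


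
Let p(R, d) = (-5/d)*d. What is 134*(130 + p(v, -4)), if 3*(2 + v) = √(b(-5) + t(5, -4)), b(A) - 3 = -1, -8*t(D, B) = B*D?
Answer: 16750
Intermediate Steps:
t(D, B) = -B*D/8
b(A) = 2 (b(A) = 3 - 1 = 2)
v = -2 + √2/2 (v = -2 + √(2 - ⅛*(-4)*5)/3 = -2 + √(2 + 5/2)/3 = -2 + √(9/2)/3 = -2 + (3*√2/2)/3 = -2 + √2/2 ≈ -1.2929)
p(R, d) = -5
134*(130 + p(v, -4)) = 134*(130 - 5) = 134*125 = 16750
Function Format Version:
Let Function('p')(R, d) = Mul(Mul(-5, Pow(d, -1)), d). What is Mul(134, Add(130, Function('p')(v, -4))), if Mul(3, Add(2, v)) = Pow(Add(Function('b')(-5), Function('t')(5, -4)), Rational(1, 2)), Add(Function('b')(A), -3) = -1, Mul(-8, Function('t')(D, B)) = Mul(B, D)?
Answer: 16750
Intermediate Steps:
Function('t')(D, B) = Mul(Rational(-1, 8), B, D) (Function('t')(D, B) = Mul(Rational(-1, 8), Mul(B, D)) = Mul(Rational(-1, 8), B, D))
Function('b')(A) = 2 (Function('b')(A) = Add(3, -1) = 2)
v = Add(-2, Mul(Rational(1, 2), Pow(2, Rational(1, 2)))) (v = Add(-2, Mul(Rational(1, 3), Pow(Add(2, Mul(Rational(-1, 8), -4, 5)), Rational(1, 2)))) = Add(-2, Mul(Rational(1, 3), Pow(Add(2, Rational(5, 2)), Rational(1, 2)))) = Add(-2, Mul(Rational(1, 3), Pow(Rational(9, 2), Rational(1, 2)))) = Add(-2, Mul(Rational(1, 3), Mul(Rational(3, 2), Pow(2, Rational(1, 2))))) = Add(-2, Mul(Rational(1, 2), Pow(2, Rational(1, 2)))) ≈ -1.2929)
Function('p')(R, d) = -5
Mul(134, Add(130, Function('p')(v, -4))) = Mul(134, Add(130, -5)) = Mul(134, 125) = 16750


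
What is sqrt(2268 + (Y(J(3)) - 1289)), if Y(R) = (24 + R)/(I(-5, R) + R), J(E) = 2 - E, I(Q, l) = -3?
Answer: sqrt(3893)/2 ≈ 31.197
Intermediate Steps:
Y(R) = (24 + R)/(-3 + R)
sqrt(2268 + (Y(J(3)) - 1289)) = sqrt(2268 + ((24 + (2 - 1*3))/(-3 + (2 - 1*3)) - 1289)) = sqrt(2268 + ((24 + (2 - 3))/(-3 + (2 - 3)) - 1289)) = sqrt(2268 + ((24 - 1)/(-3 - 1) - 1289)) = sqrt(2268 + (23/(-4) - 1289)) = sqrt(2268 + (-1/4*23 - 1289)) = sqrt(2268 + (-23/4 - 1289)) = sqrt(2268 - 5179/4) = sqrt(3893/4) = sqrt(3893)/2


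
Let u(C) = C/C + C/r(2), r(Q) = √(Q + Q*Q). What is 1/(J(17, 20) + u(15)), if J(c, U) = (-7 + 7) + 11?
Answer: 8/71 - 5*√6/213 ≈ 0.055176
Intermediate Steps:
r(Q) = √(Q + Q²)
J(c, U) = 11 (J(c, U) = 0 + 11 = 11)
u(C) = 1 + C*√6/6 (u(C) = C/C + C/(√(2*(1 + 2))) = 1 + C/(√(2*3)) = 1 + C/(√6) = 1 + C*(√6/6) = 1 + C*√6/6)
1/(J(17, 20) + u(15)) = 1/(11 + (1 + (⅙)*15*√6)) = 1/(11 + (1 + 5*√6/2)) = 1/(12 + 5*√6/2)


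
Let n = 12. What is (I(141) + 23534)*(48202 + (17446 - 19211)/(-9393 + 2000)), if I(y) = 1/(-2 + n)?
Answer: 83865918955491/73930 ≈ 1.1344e+9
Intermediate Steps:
I(y) = ⅒ (I(y) = 1/(-2 + 12) = 1/10 = ⅒)
(I(141) + 23534)*(48202 + (17446 - 19211)/(-9393 + 2000)) = (⅒ + 23534)*(48202 + (17446 - 19211)/(-9393 + 2000)) = 235341*(48202 - 1765/(-7393))/10 = 235341*(48202 - 1765*(-1/7393))/10 = 235341*(48202 + 1765/7393)/10 = (235341/10)*(356359151/7393) = 83865918955491/73930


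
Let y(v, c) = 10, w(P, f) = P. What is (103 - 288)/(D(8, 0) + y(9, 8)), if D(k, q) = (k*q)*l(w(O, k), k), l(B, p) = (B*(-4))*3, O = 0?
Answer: -37/2 ≈ -18.500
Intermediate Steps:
l(B, p) = -12*B (l(B, p) = -4*B*3 = -12*B)
D(k, q) = 0 (D(k, q) = (k*q)*(-12*0) = (k*q)*0 = 0)
(103 - 288)/(D(8, 0) + y(9, 8)) = (103 - 288)/(0 + 10) = -185/10 = -185*1/10 = -37/2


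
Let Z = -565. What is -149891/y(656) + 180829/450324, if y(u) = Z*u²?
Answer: 11008558410511/27372926327040 ≈ 0.40217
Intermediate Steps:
y(u) = -565*u²
-149891/y(656) + 180829/450324 = -149891/((-565*656²)) + 180829/450324 = -149891/((-565*430336)) + 180829*(1/450324) = -149891/(-243139840) + 180829/450324 = -149891*(-1/243139840) + 180829/450324 = 149891/243139840 + 180829/450324 = 11008558410511/27372926327040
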